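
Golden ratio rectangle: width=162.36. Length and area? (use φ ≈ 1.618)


φ = (1 + √5) / 2 ≈ 1.618
Length = width × φ = 162.36 × 1.618 = 262.69848
≈ 262.70
Area = width × length = 162.36 × 262.69848 = 42651.7252128 ≈ 42651.73
= Length: 262.70, Area: 42651.73

Length: 262.70, Area: 42651.73


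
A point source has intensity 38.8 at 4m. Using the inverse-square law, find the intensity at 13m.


I₁d₁² = I₂d₂²
I₂ = I₁ × (d₁/d₂)²
= 38.8 × (4/13)²
= 38.8 × 16/169
= 620.8/169
≈ 3.6734

3.6734


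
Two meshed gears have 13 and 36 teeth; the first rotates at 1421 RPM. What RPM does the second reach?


Gear ratio = 13:36 = 13:36
RPM_B = RPM_A × (teeth_A / teeth_B)
= 1421 × (13/36)
= 513.1 RPM

513.1 RPM


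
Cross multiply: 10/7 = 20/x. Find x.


Cross multiply: 10 × x = 7 × 20
10x = 140
x = 140 / 10
= 14.00

14.00


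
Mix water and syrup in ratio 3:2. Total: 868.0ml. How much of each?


Total parts = 3 + 2 = 5
water: 868.0 × 3/5 = 520.8ml
syrup: 868.0 × 2/5 = 347.2ml
= 520.8ml and 347.2ml

520.8ml and 347.2ml


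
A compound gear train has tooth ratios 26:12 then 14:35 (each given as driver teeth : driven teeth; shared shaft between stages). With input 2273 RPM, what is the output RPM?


Stage 1: RPM_B = RPM_A × t_A/t_B = 2273 × 26/12 = 59098/12 ≈ 4924.83
B and C share a shaft → RPM_C = RPM_B
Stage 2: RPM_D = RPM_C × t_C/t_D = RPM_A × (t_A×t_C)/(t_B×t_D)
Overall ratio = (26×14)/(12×35) = 364/420
RPM_D = 2273 × 364/420 = 827372/420
≈ 1969.93 RPM

1969.93 RPM


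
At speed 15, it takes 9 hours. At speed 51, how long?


Inverse proportion: x × y = constant
k = 15 × 9 = 135
y₂ = k / 51 = 135 / 51
= 2.65

2.65


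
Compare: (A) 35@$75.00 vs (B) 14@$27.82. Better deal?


Deal A: $75.00/35 = $2.1429/unit
Deal B: $27.82/14 = $1.9871/unit
B is cheaper per unit
= Deal B

Deal B


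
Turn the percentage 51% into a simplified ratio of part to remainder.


51% means 51 parts out of 100; remainder = 49
Part : remainder = 51:49
GCD = 1
= 51:49

51:49


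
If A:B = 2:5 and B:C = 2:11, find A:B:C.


Match B: multiply A:B by 2 → 4:10
Multiply B:C by 5 → 10:55
Combined: 4:10:55
GCD = 1
= 4:10:55

4:10:55


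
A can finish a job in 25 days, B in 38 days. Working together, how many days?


Rate of A = 1/25 per day
Rate of B = 1/38 per day
Combined rate = 1/25 + 1/38 = 63/950 ≈ 0.0663 per day
Days = 1 / combined rate = 950/63
≈ 15.08 days

15.08 days


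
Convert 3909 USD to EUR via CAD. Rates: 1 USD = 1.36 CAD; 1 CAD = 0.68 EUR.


Step 1: 3909 USD × 1.36 = 5316.24 CAD
Step 2: 5316.24 CAD × 0.68 = 3615.04 EUR
Implied rate USD→EUR = 1.36 × 0.68 = 0.9248
= 3615.04 EUR

3615.04 EUR


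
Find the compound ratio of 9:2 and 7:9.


Compound ratio = (9×7) : (2×9)
= 63:18
GCD = 9
= 7:2

7:2


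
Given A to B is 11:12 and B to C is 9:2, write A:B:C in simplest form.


Match B: multiply A:B by 9 → 99:108
Multiply B:C by 12 → 108:24
Combined: 99:108:24
GCD = 3
= 33:36:8

33:36:8


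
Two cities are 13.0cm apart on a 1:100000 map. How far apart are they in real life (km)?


Real distance = map distance × scale
= 13.0cm × 100000
= 1300000 cm = 13000.0 m
= 13.000 km

13.000 km


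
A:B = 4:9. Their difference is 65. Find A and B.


Let A = 4k, B = 9k.
9k - 4k = 65
5k = 65 → k = 65/5 = 13
A = 4×13 = 52, B = 9×13 = 117
= A = 52, B = 117

A = 52, B = 117


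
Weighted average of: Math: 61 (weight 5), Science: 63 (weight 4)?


Numerator = 61×5 + 63×4
= 305 + 252
= 557
Total weight = 9
Weighted avg = 557/9
= 61.89

61.89


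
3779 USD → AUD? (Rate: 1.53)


Amount × rate = 3779 × 1.53
= 5781.87 AUD

5781.87 AUD


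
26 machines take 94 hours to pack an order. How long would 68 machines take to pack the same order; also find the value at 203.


Inverse proportion: x × y = constant
k = 26 × 94 = 2444
At x=68: k/68 = 35.94
At x=203: k/203 = 12.04
= 35.94 and 12.04

35.94 and 12.04


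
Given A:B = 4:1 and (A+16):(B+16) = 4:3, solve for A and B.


Let A = 4k, B = 1k.
(4k + 16) / (1k + 16) = 4/3
Cross-multiply: 3(4k + 16) = 4(1k + 16)
12k + 48 = 4k + 64
12k - 4k = 64 - 48
8k = 16
k = 16/8 = 2
A = 4×2 = 8, B = 1×2 = 2
= A = 8, B = 2

A = 8, B = 2


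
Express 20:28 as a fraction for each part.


Total parts = 20 + 28 = 48
First part: 20/48 = 5/12
Second part: 28/48 = 7/12
= 5/12 and 7/12

5/12 and 7/12


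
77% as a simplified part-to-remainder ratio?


77% means 77 parts out of 100; remainder = 23
Part : remainder = 77:23
GCD = 1
= 77:23

77:23


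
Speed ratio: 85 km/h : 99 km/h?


Ratio = 85:99
GCD = 1
Simplified = 85:99
Time ratio (same distance) = 99:85
Speed ratio = 85:99

85:99


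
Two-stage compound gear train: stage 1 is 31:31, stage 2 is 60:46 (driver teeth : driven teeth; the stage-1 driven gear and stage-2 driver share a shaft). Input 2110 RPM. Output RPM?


Stage 1: RPM_B = RPM_A × t_A/t_B = 2110 × 31/31 = 65410/31 = 2110.00
B and C share a shaft → RPM_C = RPM_B
Stage 2: RPM_D = RPM_C × t_C/t_D = RPM_A × (t_A×t_C)/(t_B×t_D)
Overall ratio = (31×60)/(31×46) = 1860/1426
RPM_D = 2110 × 1860/1426 = 3924600/1426
≈ 2752.17 RPM

2752.17 RPM


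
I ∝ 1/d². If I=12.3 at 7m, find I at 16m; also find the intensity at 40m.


I₁d₁² = I₂d₂²
I at 16m = 12.3 × (7/16)² = 12.3 × 49/256 = 602.7/256 ≈ 2.3543
I at 40m = 12.3 × (7/40)² = 12.3 × 49/1600 = 602.7/1600 ≈ 0.3767
= 2.3543 and 0.3767

2.3543 and 0.3767


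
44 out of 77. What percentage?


Percentage = (part / whole) × 100
= (44 / 77) × 100
≈ 57.14%

57.14%


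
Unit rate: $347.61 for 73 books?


Unit rate = total / quantity
= 347.61 / 73
= $4.76 per unit

$4.76 per unit


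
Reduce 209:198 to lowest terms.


GCD(209, 198) = 11
209/11 : 198/11
= 19:18

19:18


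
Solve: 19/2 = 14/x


Cross multiply: 19 × x = 2 × 14
19x = 28
x = 28 / 19
= 1.47

1.47


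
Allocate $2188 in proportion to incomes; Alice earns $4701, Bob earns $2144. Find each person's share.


Total income = 4701 + 2144 = $6845
Alice: $2188 × 4701/6845 = $1502.67
Bob: $2188 × 2144/6845 = $685.33
= Alice: $1502.67, Bob: $685.33

Alice: $1502.67, Bob: $685.33


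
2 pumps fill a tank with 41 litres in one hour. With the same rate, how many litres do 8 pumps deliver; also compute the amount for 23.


Direct proportion: y/x = constant
k = 41/2 = 20.5000
y at x=8: k × 8 = 41 × 8 / 2 = 328/2 = 164.00
y at x=23: k × 23 = 41 × 23 / 2 = 943/2 = 471.50
= 164.00 and 471.50

164.00 and 471.50


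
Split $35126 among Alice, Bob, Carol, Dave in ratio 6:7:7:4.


Total parts = 6 + 7 + 7 + 4 = 24
Alice: 35126 × 6/24 = 8781.50
Bob: 35126 × 7/24 = 10245.08
Carol: 35126 × 7/24 = 10245.08
Dave: 35126 × 4/24 = 5854.33
= Alice: $8781.50, Bob: $10245.08, Carol: $10245.08, Dave: $5854.33

Alice: $8781.50, Bob: $10245.08, Carol: $10245.08, Dave: $5854.33


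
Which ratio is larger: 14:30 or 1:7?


14/30 = 0.4667
1/7 = 0.1429
0.4667 > 0.1429, so 14:30 is greater
= 14:30

14:30


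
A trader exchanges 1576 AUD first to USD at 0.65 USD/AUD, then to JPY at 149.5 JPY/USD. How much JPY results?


Step 1: 1576 AUD × 0.65 = 1024.40 USD
Step 2: 1024.40 USD × 149.5 = 153147.80 JPY
Implied rate AUD→JPY = 0.65 × 149.5 = 97.1750
= 153147.80 JPY

153147.80 JPY


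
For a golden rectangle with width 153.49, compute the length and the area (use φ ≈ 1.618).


φ = (1 + √5) / 2 ≈ 1.618
Length = width × φ = 153.49 × 1.618 = 248.34682
≈ 248.35
Area = width × length = 153.49 × 248.34682 = 38118.7534018 ≈ 38118.75
= Length: 248.35, Area: 38118.75

Length: 248.35, Area: 38118.75


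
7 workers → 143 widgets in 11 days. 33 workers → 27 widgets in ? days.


Days ∝ work / workers, so d₂ = d₁ × (m₁/m₂) × (w₂/w₁)
Workers factor (inverse): 7/33 ≈ 0.2121
Work factor (direct): 27/143 ≈ 0.1888
d₂ = 11 × 7/33 × 27/143 = (11 × 7 × 27) / (33 × 143) = 2079/4719
≈ 0.44 days

0.44 days


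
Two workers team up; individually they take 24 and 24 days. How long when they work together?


Rate of A = 1/24 per day
Rate of B = 1/24 per day
Combined rate = 1/24 + 1/24 = 48/576 ≈ 0.0833 per day
Days = 1 / combined rate = 576/48
= 12.00 days

12.00 days


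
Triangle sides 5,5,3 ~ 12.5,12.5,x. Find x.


Scale factor = 12.5/5 = 2.5
Missing side = 3 × 2.5
= 7.5

7.5


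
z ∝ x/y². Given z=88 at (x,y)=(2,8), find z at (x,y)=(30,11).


z = k·x/y²
Solve for k using the known point: k = z·y²/x = 88×64/2 = 5632/2 = 2816.0000
Now evaluate at x=30, y=11:
z = k × 30 / 121 = (5632 × 30) / (2 × 121) = 168960/242
≈ 698.1818

698.1818


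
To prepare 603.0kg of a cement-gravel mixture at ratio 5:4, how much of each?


Total parts = 5 + 4 = 9
cement: 603.0 × 5/9 = 335.0kg
gravel: 603.0 × 4/9 = 268.0kg
= 335.0kg and 268.0kg

335.0kg and 268.0kg


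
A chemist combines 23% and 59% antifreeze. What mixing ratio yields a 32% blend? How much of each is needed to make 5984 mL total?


Let x parts of 23% mix with y parts of 59%.
23x + 59y = 32(x + y)
23x + 59y = 32x + 32y
x(23 - 32) = y(32 - 59)
x/y = (59 - 32)/(32 - 23) = 27/9
Simplify: 3:1
Total parts = 4; one part = 5984/4 = 1496.00 mL
23% solution: 3×1496.00 = 4488.00 mL
59% solution: 1×1496.00 = 1496.00 mL
= ratio 3:1; 4488.00 mL and 1496.00 mL

ratio 3:1; 4488.00 mL and 1496.00 mL


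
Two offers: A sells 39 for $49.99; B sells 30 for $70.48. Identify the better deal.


Deal A: $49.99/39 = $1.2818/unit
Deal B: $70.48/30 = $2.3493/unit
A is cheaper per unit
= Deal A

Deal A


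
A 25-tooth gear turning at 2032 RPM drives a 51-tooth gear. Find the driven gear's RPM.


Gear ratio = 25:51 = 25:51
RPM_B = RPM_A × (teeth_A / teeth_B)
= 2032 × (25/51)
= 996.1 RPM

996.1 RPM


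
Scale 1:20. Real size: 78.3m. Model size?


Model size = real / scale
= 78.3 / 20
= 3.9150 m

3.9150 m


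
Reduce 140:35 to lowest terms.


GCD(140, 35) = 35
140/35 : 35/35
= 4:1

4:1


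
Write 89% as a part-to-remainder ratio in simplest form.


89% means 89 parts out of 100; remainder = 11
Part : remainder = 89:11
GCD = 1
= 89:11

89:11


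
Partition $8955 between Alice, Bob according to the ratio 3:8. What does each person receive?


Total parts = 3 + 8 = 11
Alice: 8955 × 3/11 = 2442.27
Bob: 8955 × 8/11 = 6512.73
= Alice: $2442.27, Bob: $6512.73

Alice: $2442.27, Bob: $6512.73


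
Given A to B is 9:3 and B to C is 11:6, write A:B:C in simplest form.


Match B: multiply A:B by 11 → 99:33
Multiply B:C by 3 → 33:18
Combined: 99:33:18
GCD = 3
= 33:11:6

33:11:6


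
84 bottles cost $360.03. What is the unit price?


Unit rate = total / quantity
= 360.03 / 84
= $4.29 per unit

$4.29 per unit


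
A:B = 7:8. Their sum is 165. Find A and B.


Let A = 7k, B = 8k.
7k + 8k = 165
15k = 165 → k = 165/15 = 11
A = 7×11 = 77, B = 8×11 = 88
= A = 77, B = 88

A = 77, B = 88


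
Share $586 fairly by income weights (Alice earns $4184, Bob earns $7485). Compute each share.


Total income = 4184 + 7485 = $11669
Alice: $586 × 4184/11669 = $210.11
Bob: $586 × 7485/11669 = $375.89
= Alice: $210.11, Bob: $375.89

Alice: $210.11, Bob: $375.89


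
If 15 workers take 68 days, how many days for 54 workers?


Inverse proportion: x × y = constant
k = 15 × 68 = 1020
y₂ = k / 54 = 1020 / 54
= 18.89

18.89


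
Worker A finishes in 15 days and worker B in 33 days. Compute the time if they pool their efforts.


Rate of A = 1/15 per day
Rate of B = 1/33 per day
Combined rate = 1/15 + 1/33 = 48/495 ≈ 0.0970 per day
Days = 1 / combined rate = 495/48
≈ 10.31 days

10.31 days


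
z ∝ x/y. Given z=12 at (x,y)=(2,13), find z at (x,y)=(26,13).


z = k·x/y
Solve for k using the known point: k = z·y/x = 12×13/2 = 156/2 = 78.0000
Now evaluate at x=26, y=13:
z = k × 26 / 13 = (156 × 26) / (2 × 13) = 4056/26
= 156.0000

156.0000


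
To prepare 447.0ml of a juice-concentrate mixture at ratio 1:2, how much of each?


Total parts = 1 + 2 = 3
juice: 447.0 × 1/3 = 149.0ml
concentrate: 447.0 × 2/3 = 298.0ml
= 149.0ml and 298.0ml

149.0ml and 298.0ml


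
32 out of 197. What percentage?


Percentage = (part / whole) × 100
= (32 / 197) × 100
≈ 16.24%

16.24%


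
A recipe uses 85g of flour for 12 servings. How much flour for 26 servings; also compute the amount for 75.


Direct proportion: y/x = constant
k = 85/12 ≈ 7.0833
y at x=26: k × 26 = 85 × 26 / 12 = 2210/12 ≈ 184.17
y at x=75: k × 75 = 85 × 75 / 12 = 6375/12 = 531.25
= 184.17 and 531.25

184.17 and 531.25


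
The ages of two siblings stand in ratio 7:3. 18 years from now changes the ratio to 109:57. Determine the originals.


Let A = 7k, B = 3k.
(7k + 18) / (3k + 18) = 109/57
Cross-multiply: 57(7k + 18) = 109(3k + 18)
399k + 1026 = 327k + 1962
399k - 327k = 1962 - 1026
72k = 936
k = 936/72 = 13
A = 7×13 = 91, B = 3×13 = 39
= A = 91, B = 39

A = 91, B = 39


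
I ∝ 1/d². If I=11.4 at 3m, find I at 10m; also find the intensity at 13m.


I₁d₁² = I₂d₂²
I at 10m = 11.4 × (3/10)² = 11.4 × 9/100 = 102.6/100 = 1.0260
I at 13m = 11.4 × (3/13)² = 11.4 × 9/169 = 102.6/169 ≈ 0.6071
= 1.0260 and 0.6071

1.0260 and 0.6071


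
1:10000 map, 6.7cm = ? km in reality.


Real distance = map distance × scale
= 6.7cm × 10000
= 67000 cm = 670.0 m
= 0.670 km

0.670 km


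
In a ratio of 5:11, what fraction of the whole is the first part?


Total parts = 5 + 11 = 16
First part: 5/16 = 5/16
= 5/16

5/16


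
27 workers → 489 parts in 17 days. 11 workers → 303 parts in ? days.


Days ∝ work / workers, so d₂ = d₁ × (m₁/m₂) × (w₂/w₁)
Workers factor (inverse): 27/11 ≈ 2.4545
Work factor (direct): 303/489 ≈ 0.6196
d₂ = 17 × 27/11 × 303/489 = (17 × 27 × 303) / (11 × 489) = 139077/5379
≈ 25.86 days

25.86 days


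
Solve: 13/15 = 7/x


Cross multiply: 13 × x = 15 × 7
13x = 105
x = 105 / 13
= 8.08

8.08


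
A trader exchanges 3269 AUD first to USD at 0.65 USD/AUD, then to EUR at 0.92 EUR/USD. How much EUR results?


Step 1: 3269 AUD × 0.65 = 2124.85 USD
Step 2: 2124.85 USD × 0.92 = 1954.86 EUR
Implied rate AUD→EUR = 0.65 × 0.92 = 0.5980
= 1954.86 EUR

1954.86 EUR


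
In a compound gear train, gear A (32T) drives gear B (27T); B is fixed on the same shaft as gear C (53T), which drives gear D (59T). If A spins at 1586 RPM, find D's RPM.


Stage 1: RPM_B = RPM_A × t_A/t_B = 1586 × 32/27 = 50752/27 ≈ 1879.70
B and C share a shaft → RPM_C = RPM_B
Stage 2: RPM_D = RPM_C × t_C/t_D = RPM_A × (t_A×t_C)/(t_B×t_D)
Overall ratio = (32×53)/(27×59) = 1696/1593
RPM_D = 1586 × 1696/1593 = 2689856/1593
≈ 1688.55 RPM

1688.55 RPM


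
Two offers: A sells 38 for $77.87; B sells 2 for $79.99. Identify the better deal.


Deal A: $77.87/38 = $2.0492/unit
Deal B: $79.99/2 = $39.9950/unit
A is cheaper per unit
= Deal A

Deal A


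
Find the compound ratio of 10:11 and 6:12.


Compound ratio = (10×6) : (11×12)
= 60:132
GCD = 12
= 5:11

5:11


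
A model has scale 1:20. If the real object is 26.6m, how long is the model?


Model size = real / scale
= 26.6 / 20
= 1.3300 m

1.3300 m


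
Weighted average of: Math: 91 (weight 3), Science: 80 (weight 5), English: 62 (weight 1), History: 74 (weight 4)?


Numerator = 91×3 + 80×5 + 62×1 + 74×4
= 273 + 400 + 62 + 296
= 1031
Total weight = 13
Weighted avg = 1031/13
= 79.31

79.31


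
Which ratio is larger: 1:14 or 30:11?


1/14 = 0.0714
30/11 = 2.7273
0.0714 < 2.7273, so 1:14 is less
= 30:11

30:11


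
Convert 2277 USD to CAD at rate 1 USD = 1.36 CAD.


Amount × rate = 2277 × 1.36
= 3096.72 CAD

3096.72 CAD


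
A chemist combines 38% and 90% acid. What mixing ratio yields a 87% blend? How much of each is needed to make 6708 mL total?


Let x parts of 38% mix with y parts of 90%.
38x + 90y = 87(x + y)
38x + 90y = 87x + 87y
x(38 - 87) = y(87 - 90)
x/y = (90 - 87)/(87 - 38) = 3/49
Simplify: 3:49
Total parts = 52; one part = 6708/52 = 129.00 mL
38% solution: 3×129.00 = 387.00 mL
90% solution: 49×129.00 = 6321.00 mL
= ratio 3:49; 387.00 mL and 6321.00 mL

ratio 3:49; 387.00 mL and 6321.00 mL


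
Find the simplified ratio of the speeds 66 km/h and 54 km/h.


Ratio = 66:54
GCD = 6
Simplified = 11:9
Time ratio (same distance) = 9:11
Speed ratio = 11:9

11:9


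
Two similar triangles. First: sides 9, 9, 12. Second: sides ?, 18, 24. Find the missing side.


Scale factor = 18/9 = 2
Missing side = 9 × 2
= 18.0

18.0


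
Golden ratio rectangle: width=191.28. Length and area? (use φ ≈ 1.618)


φ = (1 + √5) / 2 ≈ 1.618
Length = width × φ = 191.28 × 1.618 = 309.49104
≈ 309.49
Area = width × length = 191.28 × 309.49104 = 59199.4461312 ≈ 59199.45
= Length: 309.49, Area: 59199.45

Length: 309.49, Area: 59199.45


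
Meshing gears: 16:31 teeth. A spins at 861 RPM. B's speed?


Gear ratio = 16:31 = 16:31
RPM_B = RPM_A × (teeth_A / teeth_B)
= 861 × (16/31)
= 444.4 RPM

444.4 RPM


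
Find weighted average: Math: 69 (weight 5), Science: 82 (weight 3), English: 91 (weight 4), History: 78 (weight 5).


Numerator = 69×5 + 82×3 + 91×4 + 78×5
= 345 + 246 + 364 + 390
= 1345
Total weight = 17
Weighted avg = 1345/17
= 79.12

79.12


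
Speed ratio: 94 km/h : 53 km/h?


Ratio = 94:53
GCD = 1
Simplified = 94:53
Time ratio (same distance) = 53:94
Speed ratio = 94:53

94:53


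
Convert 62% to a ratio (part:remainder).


62% means 62 parts out of 100; remainder = 38
Part : remainder = 62:38
GCD = 2
= 31:19

31:19


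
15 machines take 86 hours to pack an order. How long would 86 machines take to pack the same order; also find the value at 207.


Inverse proportion: x × y = constant
k = 15 × 86 = 1290
At x=86: k/86 = 15.00
At x=207: k/207 = 6.23
= 15.00 and 6.23

15.00 and 6.23


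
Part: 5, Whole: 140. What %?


Percentage = (part / whole) × 100
= (5 / 140) × 100
≈ 3.57%

3.57%


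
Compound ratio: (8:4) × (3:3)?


Compound ratio = (8×3) : (4×3)
= 24:12
GCD = 12
= 2:1

2:1


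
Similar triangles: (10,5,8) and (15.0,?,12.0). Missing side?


Scale factor = 15.0/10 = 1.5
Missing side = 5 × 1.5
= 7.5

7.5


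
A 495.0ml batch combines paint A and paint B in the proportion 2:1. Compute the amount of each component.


Total parts = 2 + 1 = 3
paint A: 495.0 × 2/3 = 330.0ml
paint B: 495.0 × 1/3 = 165.0ml
= 330.0ml and 165.0ml

330.0ml and 165.0ml


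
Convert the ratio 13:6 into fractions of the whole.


Total parts = 13 + 6 = 19
First part: 13/19 = 13/19
Second part: 6/19 = 6/19
= 13/19 and 6/19

13/19 and 6/19


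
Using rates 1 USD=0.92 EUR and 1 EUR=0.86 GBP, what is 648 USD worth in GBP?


Step 1: 648 USD × 0.92 = 596.16 EUR
Step 2: 596.16 EUR × 0.86 = 512.70 GBP
Implied rate USD→GBP = 0.92 × 0.86 = 0.7912
= 512.70 GBP

512.70 GBP


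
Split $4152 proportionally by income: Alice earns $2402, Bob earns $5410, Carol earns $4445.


Total income = 2402 + 5410 + 4445 = $12257
Alice: $4152 × 2402/12257 = $813.67
Bob: $4152 × 5410/12257 = $1832.61
Carol: $4152 × 4445/12257 = $1505.72
= Alice: $813.67, Bob: $1832.61, Carol: $1505.72

Alice: $813.67, Bob: $1832.61, Carol: $1505.72


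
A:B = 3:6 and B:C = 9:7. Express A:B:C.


Match B: multiply A:B by 9 → 27:54
Multiply B:C by 6 → 54:42
Combined: 27:54:42
GCD = 3
= 9:18:14

9:18:14


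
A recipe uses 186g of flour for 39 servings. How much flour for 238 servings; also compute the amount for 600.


Direct proportion: y/x = constant
k = 186/39 ≈ 4.7692
y at x=238: k × 238 = 186 × 238 / 39 = 44268/39 ≈ 1135.08
y at x=600: k × 600 = 186 × 600 / 39 = 111600/39 ≈ 2861.54
= 1135.08 and 2861.54

1135.08 and 2861.54


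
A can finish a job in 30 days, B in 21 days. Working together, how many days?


Rate of A = 1/30 per day
Rate of B = 1/21 per day
Combined rate = 1/30 + 1/21 = 51/630 ≈ 0.0810 per day
Days = 1 / combined rate = 630/51
≈ 12.35 days

12.35 days


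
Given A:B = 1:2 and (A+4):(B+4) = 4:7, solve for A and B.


Let A = 1k, B = 2k.
(1k + 4) / (2k + 4) = 4/7
Cross-multiply: 7(1k + 4) = 4(2k + 4)
7k + 28 = 8k + 16
7k - 8k = 16 - 28
-1k = -12
k = -12/-1 = 12
A = 1×12 = 12, B = 2×12 = 24
= A = 12, B = 24

A = 12, B = 24


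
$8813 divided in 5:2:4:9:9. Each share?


Total parts = 5 + 2 + 4 + 9 + 9 = 29
Part 1: 8813 × 5/29 = 1519.48
Part 2: 8813 × 2/29 = 607.79
Part 3: 8813 × 4/29 = 1215.59
Part 4: 8813 × 9/29 = 2735.07
Part 5: 8813 × 9/29 = 2735.07
= Part 1: $1519.48, Part 2: $607.79, Part 3: $1215.59, Part 4: $2735.07, Part 5: $2735.07

Part 1: $1519.48, Part 2: $607.79, Part 3: $1215.59, Part 4: $2735.07, Part 5: $2735.07


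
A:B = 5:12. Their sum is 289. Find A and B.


Let A = 5k, B = 12k.
5k + 12k = 289
17k = 289 → k = 289/17 = 17
A = 5×17 = 85, B = 12×17 = 204
= A = 85, B = 204

A = 85, B = 204


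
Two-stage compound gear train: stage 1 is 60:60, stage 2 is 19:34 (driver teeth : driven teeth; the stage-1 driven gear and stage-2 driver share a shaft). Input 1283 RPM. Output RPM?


Stage 1: RPM_B = RPM_A × t_A/t_B = 1283 × 60/60 = 76980/60 = 1283.00
B and C share a shaft → RPM_C = RPM_B
Stage 2: RPM_D = RPM_C × t_C/t_D = RPM_A × (t_A×t_C)/(t_B×t_D)
Overall ratio = (60×19)/(60×34) = 1140/2040
RPM_D = 1283 × 1140/2040 = 1462620/2040
≈ 716.97 RPM

716.97 RPM


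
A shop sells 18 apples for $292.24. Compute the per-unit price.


Unit rate = total / quantity
= 292.24 / 18
= $16.24 per unit

$16.24 per unit


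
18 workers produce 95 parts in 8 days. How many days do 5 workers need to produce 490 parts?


Days ∝ work / workers, so d₂ = d₁ × (m₁/m₂) × (w₂/w₁)
Workers factor (inverse): 18/5 = 3.6000
Work factor (direct): 490/95 ≈ 5.1579
d₂ = 8 × 18/5 × 490/95 = (8 × 18 × 490) / (5 × 95) = 70560/475
≈ 148.55 days

148.55 days


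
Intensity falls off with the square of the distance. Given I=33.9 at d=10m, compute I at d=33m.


I₁d₁² = I₂d₂²
I₂ = I₁ × (d₁/d₂)²
= 33.9 × (10/33)²
= 33.9 × 100/1089
= 3390/1089
≈ 3.1129

3.1129


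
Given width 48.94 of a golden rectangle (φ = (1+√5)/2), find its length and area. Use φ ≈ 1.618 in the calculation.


φ = (1 + √5) / 2 ≈ 1.618
Length = width × φ = 48.94 × 1.618 = 79.18492
≈ 79.18
Area = width × length = 48.94 × 79.18492 = 3875.3099848 ≈ 3875.31
= Length: 79.18, Area: 3875.31

Length: 79.18, Area: 3875.31


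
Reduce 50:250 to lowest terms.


GCD(50, 250) = 50
50/50 : 250/50
= 1:5

1:5


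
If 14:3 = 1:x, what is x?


Cross multiply: 14 × x = 3 × 1
14x = 3
x = 3 / 14
= 0.21

0.21


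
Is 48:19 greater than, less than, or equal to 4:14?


48/19 = 2.5263
4/14 = 0.2857
2.5263 > 0.2857, so 48:19 is greater
= greater than

greater than


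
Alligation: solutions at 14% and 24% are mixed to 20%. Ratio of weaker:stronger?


Let x parts of 14% mix with y parts of 24%.
14x + 24y = 20(x + y)
14x + 24y = 20x + 20y
x(14 - 20) = y(20 - 24)
x/y = (24 - 20)/(20 - 14) = 4/6
Simplify: 2:3
= 2:3

2:3


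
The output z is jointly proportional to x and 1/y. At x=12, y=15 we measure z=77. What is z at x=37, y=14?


z = k·x/y
Solve for k using the known point: k = z·y/x = 77×15/12 = 1155/12 = 96.2500
Now evaluate at x=37, y=14:
z = k × 37 / 14 = (1155 × 37) / (12 × 14) = 42735/168
= 254.3750

254.3750


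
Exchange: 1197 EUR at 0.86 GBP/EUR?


Amount × rate = 1197 × 0.86
= 1029.42 GBP

1029.42 GBP


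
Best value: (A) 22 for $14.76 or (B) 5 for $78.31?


Deal A: $14.76/22 = $0.6709/unit
Deal B: $78.31/5 = $15.6620/unit
A is cheaper per unit
= Deal A

Deal A


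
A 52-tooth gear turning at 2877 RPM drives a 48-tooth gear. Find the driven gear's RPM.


Gear ratio = 52:48 = 13:12
RPM_B = RPM_A × (teeth_A / teeth_B)
= 2877 × (52/48)
= 3116.8 RPM

3116.8 RPM


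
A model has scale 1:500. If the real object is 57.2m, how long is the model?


Model size = real / scale
= 57.2 / 500
= 0.1144 m

0.1144 m


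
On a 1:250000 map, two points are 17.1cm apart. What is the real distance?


Real distance = map distance × scale
= 17.1cm × 250000
= 4275000 cm = 42750.0 m
= 42.750 km

42.750 km


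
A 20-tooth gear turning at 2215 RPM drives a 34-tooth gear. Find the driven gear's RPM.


Gear ratio = 20:34 = 10:17
RPM_B = RPM_A × (teeth_A / teeth_B)
= 2215 × (20/34)
= 1302.9 RPM

1302.9 RPM


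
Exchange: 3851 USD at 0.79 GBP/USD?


Amount × rate = 3851 × 0.79
= 3042.29 GBP

3042.29 GBP


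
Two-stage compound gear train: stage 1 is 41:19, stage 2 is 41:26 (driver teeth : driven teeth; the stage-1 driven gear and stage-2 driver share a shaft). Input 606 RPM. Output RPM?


Stage 1: RPM_B = RPM_A × t_A/t_B = 606 × 41/19 = 24846/19 ≈ 1307.68
B and C share a shaft → RPM_C = RPM_B
Stage 2: RPM_D = RPM_C × t_C/t_D = RPM_A × (t_A×t_C)/(t_B×t_D)
Overall ratio = (41×41)/(19×26) = 1681/494
RPM_D = 606 × 1681/494 = 1018686/494
≈ 2062.12 RPM

2062.12 RPM


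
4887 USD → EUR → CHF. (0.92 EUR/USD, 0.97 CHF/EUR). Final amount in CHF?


Step 1: 4887 USD × 0.92 = 4496.04 EUR
Step 2: 4496.04 EUR × 0.97 = 4361.16 CHF
Implied rate USD→CHF = 0.92 × 0.97 = 0.8924
= 4361.16 CHF

4361.16 CHF


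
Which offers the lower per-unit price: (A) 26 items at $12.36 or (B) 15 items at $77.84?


Deal A: $12.36/26 = $0.4754/unit
Deal B: $77.84/15 = $5.1893/unit
A is cheaper per unit
= Deal A

Deal A


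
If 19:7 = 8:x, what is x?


Cross multiply: 19 × x = 7 × 8
19x = 56
x = 56 / 19
= 2.95

2.95


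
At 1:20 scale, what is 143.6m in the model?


Model size = real / scale
= 143.6 / 20
= 7.1800 m

7.1800 m


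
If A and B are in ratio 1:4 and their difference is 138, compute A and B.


Let A = 1k, B = 4k.
4k - 1k = 138
3k = 138 → k = 138/3 = 46
A = 1×46 = 46, B = 4×46 = 184
= A = 46, B = 184

A = 46, B = 184


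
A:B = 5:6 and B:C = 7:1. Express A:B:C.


Match B: multiply A:B by 7 → 35:42
Multiply B:C by 6 → 42:6
Combined: 35:42:6
GCD = 1
= 35:42:6

35:42:6


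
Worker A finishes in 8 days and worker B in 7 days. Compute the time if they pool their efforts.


Rate of A = 1/8 per day
Rate of B = 1/7 per day
Combined rate = 1/8 + 1/7 = 15/56 ≈ 0.2679 per day
Days = 1 / combined rate = 56/15
≈ 3.73 days

3.73 days


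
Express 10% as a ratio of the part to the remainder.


10% means 10 parts out of 100; remainder = 90
Part : remainder = 10:90
GCD = 10
= 1:9

1:9


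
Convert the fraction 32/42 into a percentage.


Percentage = (part / whole) × 100
= (32 / 42) × 100
≈ 76.19%

76.19%


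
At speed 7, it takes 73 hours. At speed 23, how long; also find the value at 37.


Inverse proportion: x × y = constant
k = 7 × 73 = 511
At x=23: k/23 = 22.22
At x=37: k/37 = 13.81
= 22.22 and 13.81

22.22 and 13.81


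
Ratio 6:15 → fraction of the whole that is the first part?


Total parts = 6 + 15 = 21
First part: 6/21 = 2/7
= 2/7

2/7


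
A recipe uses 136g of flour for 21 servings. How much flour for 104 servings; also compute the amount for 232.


Direct proportion: y/x = constant
k = 136/21 ≈ 6.4762
y at x=104: k × 104 = 136 × 104 / 21 = 14144/21 ≈ 673.52
y at x=232: k × 232 = 136 × 232 / 21 = 31552/21 ≈ 1502.48
= 673.52 and 1502.48

673.52 and 1502.48


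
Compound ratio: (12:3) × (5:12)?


Compound ratio = (12×5) : (3×12)
= 60:36
GCD = 12
= 5:3

5:3


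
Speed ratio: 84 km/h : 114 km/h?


Ratio = 84:114
GCD = 6
Simplified = 14:19
Time ratio (same distance) = 19:14
Speed ratio = 14:19

14:19


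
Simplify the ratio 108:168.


GCD(108, 168) = 12
108/12 : 168/12
= 9:14

9:14


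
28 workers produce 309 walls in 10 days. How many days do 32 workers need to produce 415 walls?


Days ∝ work / workers, so d₂ = d₁ × (m₁/m₂) × (w₂/w₁)
Workers factor (inverse): 28/32 = 0.8750
Work factor (direct): 415/309 ≈ 1.3430
d₂ = 10 × 28/32 × 415/309 = (10 × 28 × 415) / (32 × 309) = 116200/9888
≈ 11.75 days

11.75 days


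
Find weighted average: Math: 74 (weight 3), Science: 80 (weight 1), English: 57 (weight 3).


Numerator = 74×3 + 80×1 + 57×3
= 222 + 80 + 171
= 473
Total weight = 7
Weighted avg = 473/7
= 67.57

67.57


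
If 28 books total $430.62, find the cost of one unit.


Unit rate = total / quantity
= 430.62 / 28
= $15.38 per unit

$15.38 per unit


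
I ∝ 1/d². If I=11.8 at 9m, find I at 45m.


I₁d₁² = I₂d₂²
I₂ = I₁ × (d₁/d₂)²
= 11.8 × (9/45)²
= 11.8 × 81/2025
= 955.8/2025
= 0.4720

0.4720


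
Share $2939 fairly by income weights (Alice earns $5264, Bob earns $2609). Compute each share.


Total income = 5264 + 2609 = $7873
Alice: $2939 × 5264/7873 = $1965.06
Bob: $2939 × 2609/7873 = $973.94
= Alice: $1965.06, Bob: $973.94

Alice: $1965.06, Bob: $973.94


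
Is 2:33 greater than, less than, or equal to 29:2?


2/33 = 0.0606
29/2 = 14.5000
0.0606 < 14.5000, so 2:33 is less
= less than

less than


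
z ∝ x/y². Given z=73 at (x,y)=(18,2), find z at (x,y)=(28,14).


z = k·x/y²
Solve for k using the known point: k = z·y²/x = 73×4/18 = 292/18 ≈ 16.2222
Now evaluate at x=28, y=14:
z = k × 28 / 196 = (292 × 28) / (18 × 196) = 8176/3528
≈ 2.3175

2.3175


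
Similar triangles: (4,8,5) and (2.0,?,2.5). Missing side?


Scale factor = 2.0/4 = 0.5
Missing side = 8 × 0.5
= 4.0

4.0


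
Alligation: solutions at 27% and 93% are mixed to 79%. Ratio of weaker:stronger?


Let x parts of 27% mix with y parts of 93%.
27x + 93y = 79(x + y)
27x + 93y = 79x + 79y
x(27 - 79) = y(79 - 93)
x/y = (93 - 79)/(79 - 27) = 14/52
Simplify: 7:26
= 7:26

7:26


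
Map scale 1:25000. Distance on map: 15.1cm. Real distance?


Real distance = map distance × scale
= 15.1cm × 25000
= 377500 cm = 3775.0 m
= 3.775 km

3.775 km


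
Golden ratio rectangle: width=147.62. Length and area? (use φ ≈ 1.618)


φ = (1 + √5) / 2 ≈ 1.618
Length = width × φ = 147.62 × 1.618 = 238.84916
≈ 238.85
Area = width × length = 147.62 × 238.84916 = 35258.9129992 ≈ 35258.91
= Length: 238.85, Area: 35258.91

Length: 238.85, Area: 35258.91


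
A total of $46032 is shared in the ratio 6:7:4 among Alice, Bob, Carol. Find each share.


Total parts = 6 + 7 + 4 = 17
Alice: 46032 × 6/17 = 16246.59
Bob: 46032 × 7/17 = 18954.35
Carol: 46032 × 4/17 = 10831.06
= Alice: $16246.59, Bob: $18954.35, Carol: $10831.06

Alice: $16246.59, Bob: $18954.35, Carol: $10831.06


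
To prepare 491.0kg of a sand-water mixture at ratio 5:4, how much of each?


Total parts = 5 + 4 = 9
sand: 491.0 × 5/9 = 272.8kg
water: 491.0 × 4/9 = 218.2kg
= 272.8kg and 218.2kg

272.8kg and 218.2kg


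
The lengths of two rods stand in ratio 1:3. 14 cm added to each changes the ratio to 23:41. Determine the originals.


Let A = 1k, B = 3k.
(1k + 14) / (3k + 14) = 23/41
Cross-multiply: 41(1k + 14) = 23(3k + 14)
41k + 574 = 69k + 322
41k - 69k = 322 - 574
-28k = -252
k = -252/-28 = 9
A = 1×9 = 9, B = 3×9 = 27
= A = 9, B = 27

A = 9, B = 27


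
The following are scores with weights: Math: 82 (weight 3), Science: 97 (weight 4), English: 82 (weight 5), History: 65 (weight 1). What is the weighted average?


Numerator = 82×3 + 97×4 + 82×5 + 65×1
= 246 + 388 + 410 + 65
= 1109
Total weight = 13
Weighted avg = 1109/13
= 85.31

85.31


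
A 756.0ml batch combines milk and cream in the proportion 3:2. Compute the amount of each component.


Total parts = 3 + 2 = 5
milk: 756.0 × 3/5 = 453.6ml
cream: 756.0 × 2/5 = 302.4ml
= 453.6ml and 302.4ml

453.6ml and 302.4ml


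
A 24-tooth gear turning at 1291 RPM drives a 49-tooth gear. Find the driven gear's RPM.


Gear ratio = 24:49 = 24:49
RPM_B = RPM_A × (teeth_A / teeth_B)
= 1291 × (24/49)
= 632.3 RPM

632.3 RPM


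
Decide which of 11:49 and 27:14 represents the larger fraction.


11/49 = 0.2245
27/14 = 1.9286
0.2245 < 1.9286, so 11:49 is less
= 27:14

27:14


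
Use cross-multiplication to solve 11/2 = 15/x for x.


Cross multiply: 11 × x = 2 × 15
11x = 30
x = 30 / 11
= 2.73

2.73


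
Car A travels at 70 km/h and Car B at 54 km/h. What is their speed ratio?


Ratio = 70:54
GCD = 2
Simplified = 35:27
Time ratio (same distance) = 27:35
Speed ratio = 35:27

35:27


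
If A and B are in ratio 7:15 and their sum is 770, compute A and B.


Let A = 7k, B = 15k.
7k + 15k = 770
22k = 770 → k = 770/22 = 35
A = 7×35 = 245, B = 15×35 = 525
= A = 245, B = 525

A = 245, B = 525


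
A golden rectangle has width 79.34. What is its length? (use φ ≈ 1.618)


φ = (1 + √5) / 2 ≈ 1.618
Length = width × φ = 79.34 × 1.618 = 128.37212
≈ 128.37

128.37


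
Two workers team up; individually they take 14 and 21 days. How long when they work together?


Rate of A = 1/14 per day
Rate of B = 1/21 per day
Combined rate = 1/14 + 1/21 = 35/294 ≈ 0.1190 per day
Days = 1 / combined rate = 294/35
= 8.40 days

8.40 days


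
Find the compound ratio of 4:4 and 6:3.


Compound ratio = (4×6) : (4×3)
= 24:12
GCD = 12
= 2:1

2:1


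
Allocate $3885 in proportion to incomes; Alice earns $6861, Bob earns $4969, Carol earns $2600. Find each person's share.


Total income = 6861 + 4969 + 2600 = $14430
Alice: $3885 × 6861/14430 = $1847.19
Bob: $3885 × 4969/14430 = $1337.81
Carol: $3885 × 2600/14430 = $700.00
= Alice: $1847.19, Bob: $1337.81, Carol: $700.00

Alice: $1847.19, Bob: $1337.81, Carol: $700.00


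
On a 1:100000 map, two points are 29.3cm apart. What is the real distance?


Real distance = map distance × scale
= 29.3cm × 100000
= 2930000 cm = 29300.0 m
= 29.300 km

29.300 km


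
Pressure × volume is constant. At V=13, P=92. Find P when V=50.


Inverse proportion: x × y = constant
k = 13 × 92 = 1196
y₂ = k / 50 = 1196 / 50
= 23.92

23.92


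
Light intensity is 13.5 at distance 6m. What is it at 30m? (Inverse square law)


I₁d₁² = I₂d₂²
I₂ = I₁ × (d₁/d₂)²
= 13.5 × (6/30)²
= 13.5 × 36/900
= 486/900
= 0.5400

0.5400


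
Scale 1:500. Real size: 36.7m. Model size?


Model size = real / scale
= 36.7 / 500
= 0.0734 m

0.0734 m


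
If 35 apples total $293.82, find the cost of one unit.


Unit rate = total / quantity
= 293.82 / 35
= $8.39 per unit

$8.39 per unit


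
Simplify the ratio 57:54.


GCD(57, 54) = 3
57/3 : 54/3
= 19:18

19:18


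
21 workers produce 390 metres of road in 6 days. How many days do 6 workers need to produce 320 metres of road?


Days ∝ work / workers, so d₂ = d₁ × (m₁/m₂) × (w₂/w₁)
Workers factor (inverse): 21/6 = 3.5000
Work factor (direct): 320/390 ≈ 0.8205
d₂ = 6 × 21/6 × 320/390 = (6 × 21 × 320) / (6 × 390) = 40320/2340
≈ 17.23 days

17.23 days


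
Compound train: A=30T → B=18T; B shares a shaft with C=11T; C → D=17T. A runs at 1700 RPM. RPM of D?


Stage 1: RPM_B = RPM_A × t_A/t_B = 1700 × 30/18 = 51000/18 ≈ 2833.33
B and C share a shaft → RPM_C = RPM_B
Stage 2: RPM_D = RPM_C × t_C/t_D = RPM_A × (t_A×t_C)/(t_B×t_D)
Overall ratio = (30×11)/(18×17) = 330/306
RPM_D = 1700 × 330/306 = 561000/306
≈ 1833.33 RPM

1833.33 RPM


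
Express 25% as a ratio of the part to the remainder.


25% means 25 parts out of 100; remainder = 75
Part : remainder = 25:75
GCD = 25
= 1:3

1:3


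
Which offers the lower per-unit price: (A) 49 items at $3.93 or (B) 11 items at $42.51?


Deal A: $3.93/49 = $0.0802/unit
Deal B: $42.51/11 = $3.8645/unit
A is cheaper per unit
= Deal A

Deal A


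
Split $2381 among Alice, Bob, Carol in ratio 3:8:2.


Total parts = 3 + 8 + 2 = 13
Alice: 2381 × 3/13 = 549.46
Bob: 2381 × 8/13 = 1465.23
Carol: 2381 × 2/13 = 366.31
= Alice: $549.46, Bob: $1465.23, Carol: $366.31

Alice: $549.46, Bob: $1465.23, Carol: $366.31


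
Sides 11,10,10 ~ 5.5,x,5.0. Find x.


Scale factor = 5.5/11 = 0.5
Missing side = 10 × 0.5
= 5.0

5.0


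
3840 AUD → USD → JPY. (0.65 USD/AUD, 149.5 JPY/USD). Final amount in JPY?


Step 1: 3840 AUD × 0.65 = 2496.00 USD
Step 2: 2496.00 USD × 149.5 = 373152.00 JPY
Implied rate AUD→JPY = 0.65 × 149.5 = 97.1750
= 373152.00 JPY

373152.00 JPY


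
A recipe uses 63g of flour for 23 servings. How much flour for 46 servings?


Direct proportion: y/x = constant
k = 63/23 ≈ 2.7391
y₂ = k × 46 = 63 × 46 / 23 = 2898/23
= 126.00

126.00


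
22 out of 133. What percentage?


Percentage = (part / whole) × 100
= (22 / 133) × 100
≈ 16.54%

16.54%


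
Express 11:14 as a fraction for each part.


Total parts = 11 + 14 = 25
First part: 11/25 = 11/25
Second part: 14/25 = 14/25
= 11/25 and 14/25

11/25 and 14/25


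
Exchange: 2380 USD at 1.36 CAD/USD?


Amount × rate = 2380 × 1.36
= 3236.80 CAD

3236.80 CAD


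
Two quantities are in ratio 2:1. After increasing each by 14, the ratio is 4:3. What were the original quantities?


Let A = 2k, B = 1k.
(2k + 14) / (1k + 14) = 4/3
Cross-multiply: 3(2k + 14) = 4(1k + 14)
6k + 42 = 4k + 56
6k - 4k = 56 - 42
2k = 14
k = 14/2 = 7
A = 2×7 = 14, B = 1×7 = 7
= A = 14, B = 7

A = 14, B = 7


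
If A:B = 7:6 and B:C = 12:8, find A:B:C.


Match B: multiply A:B by 12 → 84:72
Multiply B:C by 6 → 72:48
Combined: 84:72:48
GCD = 12
= 7:6:4

7:6:4


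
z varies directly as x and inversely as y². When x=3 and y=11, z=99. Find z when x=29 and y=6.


z = k·x/y²
Solve for k using the known point: k = z·y²/x = 99×121/3 = 11979/3 = 3993.0000
Now evaluate at x=29, y=6:
z = k × 29 / 36 = (11979 × 29) / (3 × 36) = 347391/108
≈ 3216.5833

3216.5833


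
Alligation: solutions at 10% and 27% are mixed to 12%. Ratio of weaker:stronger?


Let x parts of 10% mix with y parts of 27%.
10x + 27y = 12(x + y)
10x + 27y = 12x + 12y
x(10 - 12) = y(12 - 27)
x/y = (27 - 12)/(12 - 10) = 15/2
Simplify: 15:2
= 15:2

15:2


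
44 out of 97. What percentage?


Percentage = (part / whole) × 100
= (44 / 97) × 100
≈ 45.36%

45.36%


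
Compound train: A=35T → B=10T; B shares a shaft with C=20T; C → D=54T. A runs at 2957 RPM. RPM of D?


Stage 1: RPM_B = RPM_A × t_A/t_B = 2957 × 35/10 = 103495/10 = 10349.50
B and C share a shaft → RPM_C = RPM_B
Stage 2: RPM_D = RPM_C × t_C/t_D = RPM_A × (t_A×t_C)/(t_B×t_D)
Overall ratio = (35×20)/(10×54) = 700/540
RPM_D = 2957 × 700/540 = 2069900/540
≈ 3833.15 RPM

3833.15 RPM


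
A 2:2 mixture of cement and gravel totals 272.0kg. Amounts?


Total parts = 2 + 2 = 4
cement: 272.0 × 2/4 = 136.0kg
gravel: 272.0 × 2/4 = 136.0kg
= 136.0kg and 136.0kg

136.0kg and 136.0kg


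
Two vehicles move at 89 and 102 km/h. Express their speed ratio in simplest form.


Ratio = 89:102
GCD = 1
Simplified = 89:102
Time ratio (same distance) = 102:89
Speed ratio = 89:102

89:102


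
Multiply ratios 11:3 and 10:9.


Compound ratio = (11×10) : (3×9)
= 110:27
GCD = 1
= 110:27

110:27


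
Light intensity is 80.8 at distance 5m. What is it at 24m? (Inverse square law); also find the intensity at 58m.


I₁d₁² = I₂d₂²
I at 24m = 80.8 × (5/24)² = 80.8 × 25/576 = 2020/576 ≈ 3.5069
I at 58m = 80.8 × (5/58)² = 80.8 × 25/3364 = 2020/3364 ≈ 0.6005
= 3.5069 and 0.6005

3.5069 and 0.6005


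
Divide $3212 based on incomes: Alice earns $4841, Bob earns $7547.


Total income = 4841 + 7547 = $12388
Alice: $3212 × 4841/12388 = $1255.19
Bob: $3212 × 7547/12388 = $1956.81
= Alice: $1255.19, Bob: $1956.81

Alice: $1255.19, Bob: $1956.81


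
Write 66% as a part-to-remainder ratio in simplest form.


66% means 66 parts out of 100; remainder = 34
Part : remainder = 66:34
GCD = 2
= 33:17

33:17
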